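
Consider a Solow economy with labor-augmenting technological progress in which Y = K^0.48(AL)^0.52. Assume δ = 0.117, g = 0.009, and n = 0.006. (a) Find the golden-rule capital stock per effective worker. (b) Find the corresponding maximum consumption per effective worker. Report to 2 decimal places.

Capital per effective worker breaks even when investment replaces (n + g + δ)·k; here n + g + δ = 0.132.
At the golden rule the marginal product of capital equals n+g+δ: 0.48·k^(0.48−1) = 0.132. Solving, k_gold = (0.48/0.132)^(1/0.52) ≈ 11.9731.
y_gold = 11.9731^0.48 ≈ 3.2926; c_gold = y_gold − 0.132·k_gold ≈ 1.7122.

(a) k_gold ≈ 11.97; (b) c_gold ≈ 1.71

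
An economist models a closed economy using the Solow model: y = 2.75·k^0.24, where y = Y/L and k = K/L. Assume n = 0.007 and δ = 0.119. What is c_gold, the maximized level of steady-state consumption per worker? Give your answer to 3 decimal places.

Capital per worker breaks even when investment replaces (n + δ)·k; here n + δ = 0.126.
Golden rule sets MPK = n+δ: 0.24·2.75·k^(0.24−1) = 0.126, so k_gold = (0.24·2.75/0.126)^(1/0.76) ≈ 8.8365.
y_gold = 2.75·8.8365^0.24 ≈ 4.6392.
c_gold = y_gold − (n+δ)·k_gold = 4.6392 − 0.126·8.8365 ≈ 3.5258.

c_gold ≈ 3.526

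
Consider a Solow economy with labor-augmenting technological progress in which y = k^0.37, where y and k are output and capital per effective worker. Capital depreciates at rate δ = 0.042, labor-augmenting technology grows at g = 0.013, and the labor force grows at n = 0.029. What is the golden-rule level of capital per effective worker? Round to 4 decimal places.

n + g + δ = 0.029 + 0.013 + 0.042 = 0.084.
At the golden rule the marginal product of capital equals n+g+δ: 0.37·k^(0.37−1) = 0.084. Solving, k_gold = (0.37/0.084)^(1/0.63) ≈ 10.5220.

k_gold ≈ 10.5220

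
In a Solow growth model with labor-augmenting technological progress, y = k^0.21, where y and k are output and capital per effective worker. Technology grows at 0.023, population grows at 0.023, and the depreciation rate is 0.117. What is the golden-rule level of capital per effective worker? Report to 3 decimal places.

k_gold ≈ 1.378

The effective depreciation rate is n + g + δ = 0.023 + 0.023 + 0.117 = 0.163.
Maximizing c = f(k) − (n+g+δ)·k gives f'(k) = n+g+δ, i.e. 0.21·k^(0.21−1) = 0.163, so k_gold = (0.21/0.163)^(1/0.79) ≈ 1.3781.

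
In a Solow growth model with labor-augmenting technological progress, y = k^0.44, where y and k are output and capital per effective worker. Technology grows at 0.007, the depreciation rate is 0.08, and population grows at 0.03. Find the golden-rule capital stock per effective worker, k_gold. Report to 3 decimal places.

Break-even investment rate: n + g + δ = 0.03 + 0.007 + 0.08 = 0.117.
Golden rule sets MPK = n+g+δ: 0.44·k^(0.44−1) = 0.117, so k_gold = (0.44/0.117)^(1/0.56) ≈ 10.6479.

k_gold ≈ 10.648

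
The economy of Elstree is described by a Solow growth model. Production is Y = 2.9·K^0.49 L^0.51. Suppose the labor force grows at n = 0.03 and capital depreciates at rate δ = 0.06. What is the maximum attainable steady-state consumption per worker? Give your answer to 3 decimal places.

Break-even investment rate: n + δ = 0.03 + 0.06 = 0.09.
Setting f'(k) = n+δ gives 0.49·2.9·k^(0.49−1) = 0.09, hence k_gold = (0.49·2.9/0.09)^(1/0.51) ≈ 223.7221.
y_gold = 2.9·223.7221^0.49 ≈ 41.0918.
c_gold = y_gold − (n+δ)·k_gold = 41.0918 − 0.09·223.7221 ≈ 20.9568.

c_gold ≈ 20.957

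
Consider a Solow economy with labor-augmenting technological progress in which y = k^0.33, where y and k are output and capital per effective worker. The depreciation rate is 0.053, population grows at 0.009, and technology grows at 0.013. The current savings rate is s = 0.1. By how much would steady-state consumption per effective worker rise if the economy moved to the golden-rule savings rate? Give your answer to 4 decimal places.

The effective depreciation rate is n + g + δ = 0.009 + 0.013 + 0.053 = 0.075.
Current steady state (s = 0.1): k* = (0.1/0.075)^(1/0.67) ≈ 1.5363, y* = 1.5363^0.33 ≈ 1.1522, c* = (1−0.1)·1.1522 ≈ 1.0370.
Maximizing c = f(k) − (n+g+δ)·k gives f'(k) = n+g+δ, i.e. 0.33·k^(0.33−1) = 0.075, so k_gold = (0.33/0.075)^(1/0.67) ≈ 9.1280.
y_gold = 9.1280^0.33 ≈ 2.0746, c_gold = y_gold − 0.075·k_gold ≈ 1.3900.
Gain: Δc = 1.3900 − 1.0370 ≈ 0.3529.

Δc ≈ 0.3529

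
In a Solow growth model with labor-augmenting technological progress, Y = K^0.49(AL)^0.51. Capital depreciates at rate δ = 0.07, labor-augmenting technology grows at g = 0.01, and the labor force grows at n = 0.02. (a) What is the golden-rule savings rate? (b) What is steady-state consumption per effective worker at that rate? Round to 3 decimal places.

Capital per effective worker breaks even when investment replaces (n + g + δ)·k; here n + g + δ = 0.1.
For Cobb-Douglas, s_gold equals capital's share: s_gold = 0.49.
At the golden rule the marginal product of capital equals n+g+δ: 0.49·k^(0.49−1) = 0.1. Solving, k_gold = (0.49/0.1)^(1/0.51) ≈ 22.5593.
y_gold = 22.5593^0.49 ≈ 4.6039; c_gold = (1−0.49)·y_gold ≈ 2.3480.

(a) s_gold = 0.490; (b) c_gold ≈ 2.348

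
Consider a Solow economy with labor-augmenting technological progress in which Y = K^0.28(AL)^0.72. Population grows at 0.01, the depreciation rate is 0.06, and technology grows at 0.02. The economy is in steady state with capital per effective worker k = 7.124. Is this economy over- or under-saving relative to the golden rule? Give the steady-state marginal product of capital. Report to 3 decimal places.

over-saving; MPK ≈ 0.068

Break-even investment rate: n + g + δ = 0.01 + 0.02 + 0.06 = 0.09.
MPK = 0.28·k^(0.28−1) = 0.28·7.124^(-0.72) ≈ 0.0681.
MPK < 0.09, so the economy is dynamically inefficient (over-saving).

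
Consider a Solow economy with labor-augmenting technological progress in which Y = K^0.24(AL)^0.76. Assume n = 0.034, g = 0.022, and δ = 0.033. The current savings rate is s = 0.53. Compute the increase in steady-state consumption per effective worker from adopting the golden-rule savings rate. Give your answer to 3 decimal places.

Δc ≈ 0.214

Break-even investment rate: n + g + δ = 0.034 + 0.022 + 0.033 = 0.089.
Current steady state (s = 0.53): k* = (0.53/0.089)^(1/0.76) ≈ 10.4613, y* = 10.4613^0.24 ≈ 1.7567, c* = (1−0.53)·1.7567 ≈ 0.8257.
Golden rule sets MPK = n+g+δ: 0.24·k^(0.24−1) = 0.089, so k_gold = (0.24/0.089)^(1/0.76) ≈ 3.6887.
y_gold = 3.6887^0.24 ≈ 1.3679, c_gold = y_gold − 0.089·k_gold ≈ 1.0396.
Gain: Δc = 1.0396 − 0.8257 ≈ 0.2139.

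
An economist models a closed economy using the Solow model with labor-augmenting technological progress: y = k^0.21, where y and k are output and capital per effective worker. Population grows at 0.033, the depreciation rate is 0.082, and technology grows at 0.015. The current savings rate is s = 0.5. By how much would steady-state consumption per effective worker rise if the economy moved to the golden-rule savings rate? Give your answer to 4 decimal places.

Δc ≈ 0.1821

Capital per effective worker breaks even when investment replaces (n + g + δ)·k; here n + g + δ = 0.13.
Current steady state (s = 0.5): k* = (0.5/0.13)^(1/0.79) ≈ 5.5022, y* = 5.5022^0.21 ≈ 1.4306, c* = (1−0.5)·1.4306 ≈ 0.7153.
At the golden rule the marginal product of capital equals n+g+δ: 0.21·k^(0.21−1) = 0.13. Solving, k_gold = (0.21/0.13)^(1/0.79) ≈ 1.8350.
y_gold = 1.8350^0.21 ≈ 1.1360, c_gold = y_gold − 0.13·k_gold ≈ 0.8974.
Gain: Δc = 0.8974 − 0.7153 ≈ 0.1821.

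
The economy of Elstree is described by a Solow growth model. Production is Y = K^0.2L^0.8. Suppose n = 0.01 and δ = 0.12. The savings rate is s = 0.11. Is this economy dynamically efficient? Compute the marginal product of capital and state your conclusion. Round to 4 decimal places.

dynamically efficient; MPK ≈ 0.2364

n + δ = 0.01 + 0.12 = 0.13.
Steady-state k*: s·k^0.2 = 0.13·k gives k* = (0.11/0.13)^(1/0.8) ≈ 0.8115.
MPK = 0.2·0.8115^(-0.8) ≈ 0.2364.
MPK > n+δ = 0.13, so the economy is dynamically efficient (under-saving).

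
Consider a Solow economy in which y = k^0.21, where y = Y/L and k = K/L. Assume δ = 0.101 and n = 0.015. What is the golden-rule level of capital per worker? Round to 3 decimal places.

Break-even investment rate: n + δ = 0.015 + 0.101 = 0.116.
Maximizing c = f(k) − (n+δ)·k gives f'(k) = n+δ, i.e. 0.21·k^(0.21−1) = 0.116, so k_gold = (0.21/0.116)^(1/0.79) ≈ 2.1197.

k_gold ≈ 2.120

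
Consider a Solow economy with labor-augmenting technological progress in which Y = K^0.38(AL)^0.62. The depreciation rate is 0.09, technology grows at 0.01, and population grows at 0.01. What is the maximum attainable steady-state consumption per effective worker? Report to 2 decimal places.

The effective depreciation rate is n + g + δ = 0.01 + 0.01 + 0.09 = 0.11.
At the golden rule the marginal product of capital equals n+g+δ: 0.38·k^(0.38−1) = 0.11. Solving, k_gold = (0.38/0.11)^(1/0.62) ≈ 7.3854.
y_gold = 7.3854^0.38 ≈ 2.1379.
c_gold = y_gold − (n+g+δ)·k_gold = 2.1379 − 0.11·7.3854 ≈ 1.3255.

c_gold ≈ 1.33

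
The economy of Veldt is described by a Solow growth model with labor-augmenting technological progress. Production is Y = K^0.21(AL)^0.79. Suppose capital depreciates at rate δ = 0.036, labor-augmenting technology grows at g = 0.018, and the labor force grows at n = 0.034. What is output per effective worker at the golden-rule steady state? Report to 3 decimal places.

Break-even investment rate: n + g + δ = 0.034 + 0.018 + 0.036 = 0.088.
Golden rule sets MPK = n+g+δ: 0.21·k^(0.21−1) = 0.088, so k_gold = (0.21/0.088)^(1/0.79) ≈ 3.0071.
Output: y_gold = k_gold^0.21 = 3.0071^0.21 ≈ 1.2601.

y_gold ≈ 1.260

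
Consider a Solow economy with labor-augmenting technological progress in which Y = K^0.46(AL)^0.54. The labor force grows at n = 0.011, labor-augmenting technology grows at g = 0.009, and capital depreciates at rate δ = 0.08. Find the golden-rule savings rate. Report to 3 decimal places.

s_gold = 0.460

Break-even investment rate: n + g + δ = 0.011 + 0.009 + 0.08 = 0.1.
At the golden rule MPK = n+g+δ, and in any Cobb-Douglas steady state s = (n+g+δ)·k/y = MPK·k/y = capital's share 0.46.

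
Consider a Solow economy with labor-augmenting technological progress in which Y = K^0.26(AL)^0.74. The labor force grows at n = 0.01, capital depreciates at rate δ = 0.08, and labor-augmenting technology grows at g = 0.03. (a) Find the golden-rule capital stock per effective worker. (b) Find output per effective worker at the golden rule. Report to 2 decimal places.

(a) k_gold ≈ 2.84; (b) y_gold ≈ 1.31

Break-even investment rate: n + g + δ = 0.01 + 0.03 + 0.08 = 0.12.
Maximizing c = f(k) − (n+g+δ)·k gives f'(k) = n+g+δ, i.e. 0.26·k^(0.26−1) = 0.12, so k_gold = (0.26/0.12)^(1/0.74) ≈ 2.8430.
y_gold = 2.8430^0.26 ≈ 1.3121.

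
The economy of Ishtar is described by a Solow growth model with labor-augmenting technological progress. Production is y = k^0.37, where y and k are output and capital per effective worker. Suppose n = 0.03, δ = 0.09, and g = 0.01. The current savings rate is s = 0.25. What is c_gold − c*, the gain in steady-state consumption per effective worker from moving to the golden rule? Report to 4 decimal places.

Δc ≈ 0.0633

Break-even investment rate: n + g + δ = 0.03 + 0.01 + 0.09 = 0.13.
Current steady state (s = 0.25): k* = (0.25/0.13)^(1/0.63) ≈ 2.8235, y* = 2.8235^0.37 ≈ 1.4682, c* = (1−0.25)·1.4682 ≈ 1.1012.
Golden rule sets MPK = n+g+δ: 0.37·k^(0.37−1) = 0.13, so k_gold = (0.37/0.13)^(1/0.63) ≈ 5.2607.
y_gold = 5.2607^0.37 ≈ 1.8484, c_gold = y_gold − 0.13·k_gold ≈ 1.1645.
Gain: Δc = 1.1645 − 1.1012 ≈ 0.0633.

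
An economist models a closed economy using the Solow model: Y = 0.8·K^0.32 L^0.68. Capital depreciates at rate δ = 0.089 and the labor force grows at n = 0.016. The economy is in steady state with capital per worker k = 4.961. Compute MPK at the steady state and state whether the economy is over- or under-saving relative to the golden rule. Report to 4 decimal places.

The effective depreciation rate is n + δ = 0.016 + 0.089 = 0.105.
MPK = 0.32·0.8·k^(0.32−1) = 0.32·0.8·4.961^(-0.68) ≈ 0.0861.
MPK < 0.105, so the economy is dynamically inefficient (over-saving).

over-saving; MPK ≈ 0.0861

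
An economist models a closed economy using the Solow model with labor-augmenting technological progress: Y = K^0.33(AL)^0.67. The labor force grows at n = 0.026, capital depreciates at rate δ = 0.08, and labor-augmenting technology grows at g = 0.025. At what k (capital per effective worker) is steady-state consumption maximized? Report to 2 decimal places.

n + g + δ = 0.026 + 0.025 + 0.08 = 0.131.
Maximizing c = f(k) − (n+g+δ)·k gives f'(k) = n+g+δ, i.e. 0.33·k^(0.33−1) = 0.131, so k_gold = (0.33/0.131)^(1/0.67) ≈ 3.9707.

k_gold ≈ 3.97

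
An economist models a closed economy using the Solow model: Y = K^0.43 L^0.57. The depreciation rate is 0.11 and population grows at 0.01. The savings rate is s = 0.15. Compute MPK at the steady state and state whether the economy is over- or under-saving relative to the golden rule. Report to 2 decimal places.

under-saving; MPK ≈ 0.34

The effective depreciation rate is n + δ = 0.01 + 0.11 = 0.12.
Steady-state k*: s·k^0.43 = 0.12·k gives k* = (0.15/0.12)^(1/0.57) ≈ 1.4792.
MPK = 0.43·1.4792^(-0.57) ≈ 0.3440.
MPK > n+δ = 0.12, so the economy is dynamically efficient (under-saving).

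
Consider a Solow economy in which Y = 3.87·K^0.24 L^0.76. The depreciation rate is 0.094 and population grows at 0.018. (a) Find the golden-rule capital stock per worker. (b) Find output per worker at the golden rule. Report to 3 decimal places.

Break-even investment rate: n + δ = 0.018 + 0.094 = 0.112.
Golden rule sets MPK = n+δ: 0.24·3.87·k^(0.24−1) = 0.112, so k_gold = (0.24·3.87/0.112)^(1/0.76) ≈ 16.1741.
y_gold = 3.87·16.1741^0.24 ≈ 7.5479.

(a) k_gold ≈ 16.174; (b) y_gold ≈ 7.548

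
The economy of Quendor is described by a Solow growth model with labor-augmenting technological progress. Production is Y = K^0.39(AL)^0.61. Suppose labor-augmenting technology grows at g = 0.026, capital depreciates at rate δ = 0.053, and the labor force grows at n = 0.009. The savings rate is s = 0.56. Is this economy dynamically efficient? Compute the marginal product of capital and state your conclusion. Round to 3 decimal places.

Break-even investment rate: n + g + δ = 0.009 + 0.026 + 0.053 = 0.088.
Steady-state k*: s·k^0.39 = 0.088·k gives k* = (0.56/0.088)^(1/0.61) ≈ 20.7754.
MPK = 0.39·20.7754^(-0.61) ≈ 0.0613.
MPK < n+g+δ = 0.088, so the economy is dynamically inefficient (over-saving).

dynamically inefficient; MPK ≈ 0.061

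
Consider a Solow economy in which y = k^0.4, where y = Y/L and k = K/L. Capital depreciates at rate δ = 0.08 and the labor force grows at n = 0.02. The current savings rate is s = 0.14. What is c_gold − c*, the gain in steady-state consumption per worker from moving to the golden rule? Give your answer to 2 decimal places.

n + δ = 0.02 + 0.08 = 0.1.
Current steady state (s = 0.14): k* = (0.14/0.1)^(1/0.6) ≈ 1.7521, y* = 1.7521^0.4 ≈ 1.2515, c* = (1−0.14)·1.2515 ≈ 1.0763.
Setting f'(k) = n+δ gives 0.4·k^(0.4−1) = 0.1, hence k_gold = (0.4/0.1)^(1/0.6) ≈ 10.0794.
y_gold = 10.0794^0.4 ≈ 2.5198, c_gold = y_gold − 0.1·k_gold ≈ 1.5119.
Gain: Δc = 1.5119 − 1.0763 ≈ 0.4356.

Δc ≈ 0.44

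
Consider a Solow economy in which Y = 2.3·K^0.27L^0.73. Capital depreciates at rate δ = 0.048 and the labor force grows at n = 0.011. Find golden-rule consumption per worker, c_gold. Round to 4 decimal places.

c_gold ≈ 4.0100

Capital per worker breaks even when investment replaces (n + δ)·k; here n + δ = 0.059.
Golden rule sets MPK = n+δ: 0.27·2.3·k^(0.27−1) = 0.059, so k_gold = (0.27·2.3/0.059)^(1/0.73) ≈ 25.1379.
y_gold = 2.3·25.1379^0.27 ≈ 5.4931.
c_gold = y_gold − (n+δ)·k_gold = 5.4931 − 0.059·25.1379 ≈ 4.0100.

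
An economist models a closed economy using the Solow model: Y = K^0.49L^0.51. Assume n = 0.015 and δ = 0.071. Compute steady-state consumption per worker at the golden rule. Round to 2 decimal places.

The effective depreciation rate is n + δ = 0.015 + 0.071 = 0.086.
Setting f'(k) = n+δ gives 0.49·k^(0.49−1) = 0.086, hence k_gold = (0.49/0.086)^(1/0.51) ≈ 30.3222.
y_gold = 30.3222^0.49 ≈ 5.3218.
c_gold = y_gold − (n+δ)·k_gold = 5.3218 − 0.086·30.3222 ≈ 2.7141.

c_gold ≈ 2.71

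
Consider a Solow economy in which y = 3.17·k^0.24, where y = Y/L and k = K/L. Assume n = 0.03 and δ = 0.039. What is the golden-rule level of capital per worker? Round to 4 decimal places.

Capital per worker breaks even when investment replaces (n + δ)·k; here n + δ = 0.069.
Golden rule sets MPK = n+δ: 0.24·3.17·k^(0.24−1) = 0.069, so k_gold = (0.24·3.17/0.069)^(1/0.76) ≈ 23.5292.

k_gold ≈ 23.5292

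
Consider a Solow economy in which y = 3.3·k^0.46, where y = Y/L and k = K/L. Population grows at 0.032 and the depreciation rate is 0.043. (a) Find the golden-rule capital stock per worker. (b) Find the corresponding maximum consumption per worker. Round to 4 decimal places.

(a) k_gold ≈ 262.3665; (b) c_gold ≈ 23.0997

The effective depreciation rate is n + δ = 0.032 + 0.043 = 0.075.
At the golden rule the marginal product of capital equals n+δ: 0.46·3.3·k^(0.46−1) = 0.075. Solving, k_gold = (0.46·3.3/0.075)^(1/0.54) ≈ 262.3665.
y_gold = 3.3·262.3665^0.46 ≈ 42.7771; c_gold = y_gold − 0.075·k_gold ≈ 23.0997.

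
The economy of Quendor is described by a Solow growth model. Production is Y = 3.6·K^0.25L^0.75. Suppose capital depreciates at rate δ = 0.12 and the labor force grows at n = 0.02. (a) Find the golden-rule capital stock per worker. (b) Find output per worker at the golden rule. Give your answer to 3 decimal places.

Break-even investment rate: n + δ = 0.02 + 0.12 = 0.14.
At the golden rule the marginal product of capital equals n+δ: 0.25·3.6·k^(0.25−1) = 0.14. Solving, k_gold = (0.25·3.6/0.14)^(1/0.75) ≈ 11.9532.
y_gold = 3.6·11.9532^0.25 ≈ 6.6938.

(a) k_gold ≈ 11.953; (b) y_gold ≈ 6.694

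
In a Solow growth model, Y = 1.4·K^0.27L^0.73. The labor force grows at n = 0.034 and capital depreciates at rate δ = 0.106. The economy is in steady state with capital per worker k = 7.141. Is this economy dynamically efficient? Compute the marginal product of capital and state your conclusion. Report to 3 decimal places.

dynamically inefficient; MPK ≈ 0.090

The effective depreciation rate is n + δ = 0.034 + 0.106 = 0.14.
MPK = 0.27·1.4·k^(0.27−1) = 0.27·1.4·7.141^(-0.73) ≈ 0.0900.
MPK < 0.14, so the economy is dynamically inefficient (over-saving).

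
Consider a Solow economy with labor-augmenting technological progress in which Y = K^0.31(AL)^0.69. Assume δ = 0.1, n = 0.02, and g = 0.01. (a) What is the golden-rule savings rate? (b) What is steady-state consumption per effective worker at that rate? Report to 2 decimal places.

The effective depreciation rate is n + g + δ = 0.02 + 0.01 + 0.1 = 0.13.
For Cobb-Douglas, s_gold equals capital's share: s_gold = 0.31.
Setting f'(k) = n+g+δ gives 0.31·k^(0.31−1) = 0.13, hence k_gold = (0.31/0.13)^(1/0.69) ≈ 3.5236.
y_gold = 3.5236^0.31 ≈ 1.4776; c_gold = (1−0.31)·y_gold ≈ 1.0196.

(a) s_gold = 0.31; (b) c_gold ≈ 1.02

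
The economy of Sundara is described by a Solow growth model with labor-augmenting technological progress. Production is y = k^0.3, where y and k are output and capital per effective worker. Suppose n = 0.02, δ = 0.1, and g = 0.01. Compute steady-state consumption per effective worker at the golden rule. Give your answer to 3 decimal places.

The effective depreciation rate is n + g + δ = 0.02 + 0.01 + 0.1 = 0.13.
At the golden rule the marginal product of capital equals n+g+δ: 0.3·k^(0.3−1) = 0.13. Solving, k_gold = (0.3/0.13)^(1/0.7) ≈ 3.3024.
y_gold = 3.3024^0.3 ≈ 1.4310.
c_gold = y_gold − (n+g+δ)·k_gold = 1.4310 − 0.13·3.3024 ≈ 1.0017.

c_gold ≈ 1.002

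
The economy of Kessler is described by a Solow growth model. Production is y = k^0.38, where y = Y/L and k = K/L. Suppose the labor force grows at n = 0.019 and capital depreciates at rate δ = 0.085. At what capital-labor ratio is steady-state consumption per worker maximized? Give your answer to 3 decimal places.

k_gold ≈ 8.085

Capital per worker breaks even when investment replaces (n + δ)·k; here n + δ = 0.104.
At the golden rule the marginal product of capital equals n+δ: 0.38·k^(0.38−1) = 0.104. Solving, k_gold = (0.38/0.104)^(1/0.62) ≈ 8.0847.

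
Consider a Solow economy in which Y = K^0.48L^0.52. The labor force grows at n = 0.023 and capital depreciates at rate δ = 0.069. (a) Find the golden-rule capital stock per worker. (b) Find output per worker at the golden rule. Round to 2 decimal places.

n + δ = 0.023 + 0.069 = 0.092.
Setting f'(k) = n+δ gives 0.48·k^(0.48−1) = 0.092, hence k_gold = (0.48/0.092)^(1/0.52) ≈ 23.9728.
y_gold = 23.9728^0.48 ≈ 4.5948.

(a) k_gold ≈ 23.97; (b) y_gold ≈ 4.59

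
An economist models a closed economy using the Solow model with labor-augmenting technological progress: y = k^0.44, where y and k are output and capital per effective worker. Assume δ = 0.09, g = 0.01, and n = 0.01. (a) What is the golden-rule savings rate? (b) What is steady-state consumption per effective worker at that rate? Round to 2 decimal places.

(a) s_gold = 0.44; (b) c_gold ≈ 1.66

n + g + δ = 0.01 + 0.01 + 0.09 = 0.11.
For Cobb-Douglas, s_gold equals capital's share: s_gold = 0.44.
Golden rule sets MPK = n+g+δ: 0.44·k^(0.44−1) = 0.11, so k_gold = (0.44/0.11)^(1/0.56) ≈ 11.8880.
y_gold = 11.8880^0.44 ≈ 2.9720; c_gold = (1−0.44)·y_gold ≈ 1.6643.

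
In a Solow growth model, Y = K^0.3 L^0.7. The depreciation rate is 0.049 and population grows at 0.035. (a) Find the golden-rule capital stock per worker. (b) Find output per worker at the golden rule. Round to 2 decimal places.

Capital per worker breaks even when investment replaces (n + δ)·k; here n + δ = 0.084.
Setting f'(k) = n+δ gives 0.3·k^(0.3−1) = 0.084, hence k_gold = (0.3/0.084)^(1/0.7) ≈ 6.1627.
y_gold = 6.1627^0.3 ≈ 1.7256.

(a) k_gold ≈ 6.16; (b) y_gold ≈ 1.73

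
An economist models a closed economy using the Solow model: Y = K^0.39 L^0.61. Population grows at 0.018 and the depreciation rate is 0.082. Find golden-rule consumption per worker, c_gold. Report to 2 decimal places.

Break-even investment rate: n + δ = 0.018 + 0.082 = 0.1.
Maximizing c = f(k) − (n+δ)·k gives f'(k) = n+δ, i.e. 0.39·k^(0.39−1) = 0.1, so k_gold = (0.39/0.1)^(1/0.61) ≈ 9.3102.
y_gold = 9.3102^0.39 ≈ 2.3872.
c_gold = y_gold − (n+δ)·k_gold = 2.3872 − 0.1·9.3102 ≈ 1.4562.

c_gold ≈ 1.46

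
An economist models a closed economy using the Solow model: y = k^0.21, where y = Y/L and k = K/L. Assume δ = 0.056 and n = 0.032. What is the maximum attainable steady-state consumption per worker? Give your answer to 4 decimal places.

Break-even investment rate: n + δ = 0.032 + 0.056 = 0.088.
Maximizing c = f(k) − (n+δ)·k gives f'(k) = n+δ, i.e. 0.21·k^(0.21−1) = 0.088, so k_gold = (0.21/0.088)^(1/0.79) ≈ 3.0071.
y_gold = 3.0071^0.21 ≈ 1.2601.
c_gold = y_gold − (n+δ)·k_gold = 1.2601 − 0.088·3.0071 ≈ 0.9955.

c_gold ≈ 0.9955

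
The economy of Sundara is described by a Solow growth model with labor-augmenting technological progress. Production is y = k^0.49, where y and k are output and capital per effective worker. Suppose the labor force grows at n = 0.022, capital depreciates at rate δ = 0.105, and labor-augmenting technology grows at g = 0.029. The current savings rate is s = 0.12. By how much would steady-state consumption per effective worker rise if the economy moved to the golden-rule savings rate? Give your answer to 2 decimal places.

The effective depreciation rate is n + g + δ = 0.022 + 0.029 + 0.105 = 0.156.
Current steady state (s = 0.12): k* = (0.12/0.156)^(1/0.51) ≈ 0.5978, y* = 0.5978^0.49 ≈ 0.7772, c* = (1−0.12)·0.7772 ≈ 0.6839.
At the golden rule the marginal product of capital equals n+g+δ: 0.49·k^(0.49−1) = 0.156. Solving, k_gold = (0.49/0.156)^(1/0.51) ≈ 9.4330.
y_gold = 9.4330^0.49 ≈ 3.0032, c_gold = y_gold − 0.156·k_gold ≈ 1.5316.
Gain: Δc = 1.5316 − 0.6839 ≈ 0.8477.

Δc ≈ 0.85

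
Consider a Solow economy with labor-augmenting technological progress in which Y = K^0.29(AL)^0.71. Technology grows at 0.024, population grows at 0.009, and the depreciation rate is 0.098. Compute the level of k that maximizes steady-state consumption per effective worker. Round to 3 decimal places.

k_gold ≈ 3.063

Break-even investment rate: n + g + δ = 0.009 + 0.024 + 0.098 = 0.131.
At the golden rule the marginal product of capital equals n+g+δ: 0.29·k^(0.29−1) = 0.131. Solving, k_gold = (0.29/0.131)^(1/0.71) ≈ 3.0626.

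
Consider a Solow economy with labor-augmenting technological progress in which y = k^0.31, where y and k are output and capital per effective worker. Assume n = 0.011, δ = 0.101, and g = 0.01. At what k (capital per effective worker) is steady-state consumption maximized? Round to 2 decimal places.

k_gold ≈ 3.86

n + g + δ = 0.011 + 0.01 + 0.101 = 0.122.
Golden rule sets MPK = n+g+δ: 0.31·k^(0.31−1) = 0.122, so k_gold = (0.31/0.122)^(1/0.69) ≈ 3.8633.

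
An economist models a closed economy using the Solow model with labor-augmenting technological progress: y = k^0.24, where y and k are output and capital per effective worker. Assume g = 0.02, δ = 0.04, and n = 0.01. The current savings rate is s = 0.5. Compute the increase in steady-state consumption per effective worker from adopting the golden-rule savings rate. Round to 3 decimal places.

Δc ≈ 0.191

n + g + δ = 0.01 + 0.02 + 0.04 = 0.07.
Current steady state (s = 0.5): k* = (0.5/0.07)^(1/0.76) ≈ 13.2897, y* = 13.2897^0.24 ≈ 1.8606, c* = (1−0.5)·1.8606 ≈ 0.9303.
Setting f'(k) = n+g+δ gives 0.24·k^(0.24−1) = 0.07, hence k_gold = (0.24/0.07)^(1/0.76) ≈ 5.0594.
y_gold = 5.0594^0.24 ≈ 1.4756, c_gold = y_gold − 0.07·k_gold ≈ 1.1215.
Gain: Δc = 1.1215 − 0.9303 ≈ 0.1912.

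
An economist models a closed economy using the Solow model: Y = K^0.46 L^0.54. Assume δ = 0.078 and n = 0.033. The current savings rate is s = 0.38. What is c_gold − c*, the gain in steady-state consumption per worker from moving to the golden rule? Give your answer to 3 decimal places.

Δc ≈ 0.044

n + δ = 0.033 + 0.078 = 0.111.
Current steady state (s = 0.38): k* = (0.38/0.111)^(1/0.54) ≈ 9.7666, y* = 9.7666^0.46 ≈ 2.8529, c* = (1−0.38)·2.8529 ≈ 1.7688.
Maximizing c = f(k) − (n+δ)·k gives f'(k) = n+δ, i.e. 0.46·k^(0.46−1) = 0.111, so k_gold = (0.46/0.111)^(1/0.54) ≈ 13.9123.
y_gold = 13.9123^0.46 ≈ 3.3571, c_gold = y_gold − 0.111·k_gold ≈ 1.8128.
Gain: Δc = 1.8128 − 1.7688 ≈ 0.0441.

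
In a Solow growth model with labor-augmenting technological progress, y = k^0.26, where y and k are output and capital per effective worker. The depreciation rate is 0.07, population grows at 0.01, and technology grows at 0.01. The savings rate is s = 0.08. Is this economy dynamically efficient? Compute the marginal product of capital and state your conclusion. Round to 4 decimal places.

Break-even investment rate: n + g + δ = 0.01 + 0.01 + 0.07 = 0.09.
Steady-state k*: s·k^0.26 = 0.09·k gives k* = (0.08/0.09)^(1/0.74) ≈ 0.8529.
MPK = 0.26·0.8529^(-0.74) ≈ 0.2925.
MPK > n+g+δ = 0.09, so the economy is dynamically efficient (under-saving).

dynamically efficient; MPK ≈ 0.2925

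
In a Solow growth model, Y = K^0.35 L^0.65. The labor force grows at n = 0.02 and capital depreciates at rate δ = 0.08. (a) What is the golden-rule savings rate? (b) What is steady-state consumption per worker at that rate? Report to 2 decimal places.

(a) s_gold = 0.35; (b) c_gold ≈ 1.28

Capital per worker breaks even when investment replaces (n + δ)·k; here n + δ = 0.1.
For Cobb-Douglas, s_gold equals capital's share: s_gold = 0.35.
Setting f'(k) = n+δ gives 0.35·k^(0.35−1) = 0.1, hence k_gold = (0.35/0.1)^(1/0.65) ≈ 6.8711.
y_gold = 6.8711^0.35 ≈ 1.9632; c_gold = (1−0.35)·y_gold ≈ 1.2761.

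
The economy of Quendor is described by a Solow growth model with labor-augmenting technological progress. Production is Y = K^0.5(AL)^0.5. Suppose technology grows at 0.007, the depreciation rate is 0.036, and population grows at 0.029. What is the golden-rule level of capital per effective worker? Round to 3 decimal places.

n + g + δ = 0.029 + 0.007 + 0.036 = 0.072.
Setting f'(k) = n+g+δ gives 0.5·k^(0.5−1) = 0.072, hence k_gold = (0.5/0.072)^(1/0.5) ≈ 48.2253.

k_gold ≈ 48.225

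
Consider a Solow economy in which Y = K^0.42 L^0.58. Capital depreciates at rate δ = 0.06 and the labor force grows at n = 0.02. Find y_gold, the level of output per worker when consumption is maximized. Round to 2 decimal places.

y_gold ≈ 3.32

The effective depreciation rate is n + δ = 0.02 + 0.06 = 0.08.
Setting f'(k) = n+δ gives 0.42·k^(0.42−1) = 0.08, hence k_gold = (0.42/0.08)^(1/0.58) ≈ 17.4443.
Output: y_gold = k_gold^0.42 = 17.4443^0.42 ≈ 3.3227.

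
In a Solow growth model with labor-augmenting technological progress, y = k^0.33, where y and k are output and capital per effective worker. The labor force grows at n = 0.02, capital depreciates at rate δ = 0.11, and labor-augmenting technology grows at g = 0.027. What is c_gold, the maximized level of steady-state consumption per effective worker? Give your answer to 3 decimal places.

c_gold ≈ 0.966

The effective depreciation rate is n + g + δ = 0.02 + 0.027 + 0.11 = 0.157.
Setting f'(k) = n+g+δ gives 0.33·k^(0.33−1) = 0.157, hence k_gold = (0.33/0.157)^(1/0.67) ≈ 3.0305.
y_gold = 3.0305^0.33 ≈ 1.4418.
c_gold = y_gold − (n+g+δ)·k_gold = 1.4418 − 0.157·3.0305 ≈ 0.9660.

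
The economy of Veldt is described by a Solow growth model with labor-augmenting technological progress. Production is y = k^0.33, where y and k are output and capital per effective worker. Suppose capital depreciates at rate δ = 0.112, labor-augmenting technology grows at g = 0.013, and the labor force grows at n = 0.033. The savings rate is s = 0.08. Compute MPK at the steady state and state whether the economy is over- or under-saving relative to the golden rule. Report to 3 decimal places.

Capital per effective worker breaks even when investment replaces (n + g + δ)·k; here n + g + δ = 0.158.
Steady-state k*: s·k^0.33 = 0.158·k gives k* = (0.08/0.158)^(1/0.67) ≈ 0.3621.
MPK = 0.33·0.3621^(-0.67) ≈ 0.6517.
MPK > n+g+δ = 0.158, so the economy is dynamically efficient (under-saving).

under-saving; MPK ≈ 0.652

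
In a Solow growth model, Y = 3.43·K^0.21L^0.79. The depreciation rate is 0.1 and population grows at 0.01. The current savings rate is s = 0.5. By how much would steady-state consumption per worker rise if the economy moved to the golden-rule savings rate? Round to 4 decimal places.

Capital per worker breaks even when investment replaces (n + δ)·k; here n + δ = 0.11.
Current steady state (s = 0.5): k* = (0.5·3.43/0.11)^(1/0.79) ≈ 32.3567, y* = 3.43·32.3567^0.21 ≈ 7.1185, c* = (1−0.5)·7.1185 ≈ 3.5592.
At the golden rule the marginal product of capital equals n+δ: 0.21·3.43·k^(0.21−1) = 0.11. Solving, k_gold = (0.21·3.43/0.11)^(1/0.79) ≈ 10.7911.
y_gold = 3.43·10.7911^0.21 ≈ 5.6525, c_gold = y_gold − 0.11·k_gold ≈ 4.4654.
Gain: Δc = 4.4654 − 3.5592 ≈ 0.9062.

Δc ≈ 0.9062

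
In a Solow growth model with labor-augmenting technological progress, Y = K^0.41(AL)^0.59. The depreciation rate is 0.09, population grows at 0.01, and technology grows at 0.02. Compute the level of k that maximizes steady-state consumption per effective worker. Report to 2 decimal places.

n + g + δ = 0.01 + 0.02 + 0.09 = 0.12.
At the golden rule the marginal product of capital equals n+g+δ: 0.41·k^(0.41−1) = 0.12. Solving, k_gold = (0.41/0.12)^(1/0.59) ≈ 8.0244.

k_gold ≈ 8.02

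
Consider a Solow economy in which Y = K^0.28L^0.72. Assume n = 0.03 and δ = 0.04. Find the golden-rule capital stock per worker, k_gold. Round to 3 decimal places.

k_gold ≈ 6.858

n + δ = 0.03 + 0.04 = 0.07.
Maximizing c = f(k) − (n+δ)·k gives f'(k) = n+δ, i.e. 0.28·k^(0.28−1) = 0.07, so k_gold = (0.28/0.07)^(1/0.72) ≈ 6.8580.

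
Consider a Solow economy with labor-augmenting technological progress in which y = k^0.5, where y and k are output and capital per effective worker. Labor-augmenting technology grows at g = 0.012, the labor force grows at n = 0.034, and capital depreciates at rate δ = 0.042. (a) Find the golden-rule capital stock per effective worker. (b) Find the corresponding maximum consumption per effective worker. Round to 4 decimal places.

(a) k_gold ≈ 32.2831; (b) c_gold ≈ 2.8409

Break-even investment rate: n + g + δ = 0.034 + 0.012 + 0.042 = 0.088.
Maximizing c = f(k) − (n+g+δ)·k gives f'(k) = n+g+δ, i.e. 0.5·k^(0.5−1) = 0.088, so k_gold = (0.5/0.088)^(1/0.5) ≈ 32.2831.
y_gold = 32.2831^0.5 ≈ 5.6818; c_gold = y_gold − 0.088·k_gold ≈ 2.8409.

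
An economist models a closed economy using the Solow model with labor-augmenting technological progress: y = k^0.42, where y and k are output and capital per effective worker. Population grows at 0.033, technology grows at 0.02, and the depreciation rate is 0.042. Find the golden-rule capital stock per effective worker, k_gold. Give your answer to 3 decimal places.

k_gold ≈ 12.971

n + g + δ = 0.033 + 0.02 + 0.042 = 0.095.
At the golden rule the marginal product of capital equals n+g+δ: 0.42·k^(0.42−1) = 0.095. Solving, k_gold = (0.42/0.095)^(1/0.58) ≈ 12.9711.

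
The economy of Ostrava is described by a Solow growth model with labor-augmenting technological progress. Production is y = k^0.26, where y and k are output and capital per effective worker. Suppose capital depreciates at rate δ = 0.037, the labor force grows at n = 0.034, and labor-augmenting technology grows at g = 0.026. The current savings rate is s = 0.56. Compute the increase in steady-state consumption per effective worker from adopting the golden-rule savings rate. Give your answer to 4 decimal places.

Δc ≈ 0.2317

n + g + δ = 0.034 + 0.026 + 0.037 = 0.097.
Current steady state (s = 0.56): k* = (0.56/0.097)^(1/0.74) ≈ 10.6891, y* = 10.6891^0.26 ≈ 1.8515, c* = (1−0.56)·1.8515 ≈ 0.8147.
Maximizing c = f(k) − (n+g+δ)·k gives f'(k) = n+g+δ, i.e. 0.26·k^(0.26−1) = 0.097, so k_gold = (0.26/0.097)^(1/0.74) ≈ 3.7901.
y_gold = 3.7901^0.26 ≈ 1.4140, c_gold = y_gold − 0.097·k_gold ≈ 1.0464.
Gain: Δc = 1.0464 − 0.8147 ≈ 0.2317.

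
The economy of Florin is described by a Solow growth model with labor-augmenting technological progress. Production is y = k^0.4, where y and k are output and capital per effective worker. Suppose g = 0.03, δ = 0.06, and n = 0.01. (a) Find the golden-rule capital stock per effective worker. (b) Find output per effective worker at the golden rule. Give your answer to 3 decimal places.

The effective depreciation rate is n + g + δ = 0.01 + 0.03 + 0.06 = 0.1.
At the golden rule the marginal product of capital equals n+g+δ: 0.4·k^(0.4−1) = 0.1. Solving, k_gold = (0.4/0.1)^(1/0.6) ≈ 10.0794.
y_gold = 10.0794^0.4 ≈ 2.5198.

(a) k_gold ≈ 10.079; (b) y_gold ≈ 2.520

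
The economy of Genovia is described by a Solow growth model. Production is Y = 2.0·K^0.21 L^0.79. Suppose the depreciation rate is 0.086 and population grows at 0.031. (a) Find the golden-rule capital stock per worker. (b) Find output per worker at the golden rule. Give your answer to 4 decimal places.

The effective depreciation rate is n + δ = 0.031 + 0.086 = 0.117.
Setting f'(k) = n+δ gives 0.21·2.0·k^(0.21−1) = 0.117, hence k_gold = (0.21·2.0/0.117)^(1/0.79) ≈ 5.0421.
y_gold = 2.0·5.0421^0.21 ≈ 2.8092.

(a) k_gold ≈ 5.0421; (b) y_gold ≈ 2.8092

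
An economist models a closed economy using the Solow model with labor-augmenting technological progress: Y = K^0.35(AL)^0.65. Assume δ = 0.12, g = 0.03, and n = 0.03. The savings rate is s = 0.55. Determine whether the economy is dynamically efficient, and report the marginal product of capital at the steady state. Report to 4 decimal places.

dynamically inefficient; MPK ≈ 0.1145

Capital per effective worker breaks even when investment replaces (n + g + δ)·k; here n + g + δ = 0.18.
Steady-state k*: s·k^0.35 = 0.18·k gives k* = (0.55/0.18)^(1/0.65) ≈ 5.5756.
MPK = 0.35·5.5756^(-0.65) ≈ 0.1145.
MPK < n+g+δ = 0.18, so the economy is dynamically inefficient (over-saving).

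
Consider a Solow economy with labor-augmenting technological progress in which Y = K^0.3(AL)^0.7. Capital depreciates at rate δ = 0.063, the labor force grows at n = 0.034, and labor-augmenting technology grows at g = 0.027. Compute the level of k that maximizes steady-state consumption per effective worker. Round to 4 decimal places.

k_gold ≈ 3.5330

Capital per effective worker breaks even when investment replaces (n + g + δ)·k; here n + g + δ = 0.124.
Maximizing c = f(k) − (n+g+δ)·k gives f'(k) = n+g+δ, i.e. 0.3·k^(0.3−1) = 0.124, so k_gold = (0.3/0.124)^(1/0.7) ≈ 3.5330.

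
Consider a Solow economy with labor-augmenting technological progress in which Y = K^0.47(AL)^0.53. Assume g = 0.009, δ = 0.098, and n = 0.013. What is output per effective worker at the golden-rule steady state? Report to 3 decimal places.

Capital per effective worker breaks even when investment replaces (n + g + δ)·k; here n + g + δ = 0.12.
Golden rule sets MPK = n+g+δ: 0.47·k^(0.47−1) = 0.12, so k_gold = (0.47/0.12)^(1/0.53) ≈ 13.1435.
Output: y_gold = k_gold^0.47 = 13.1435^0.47 ≈ 3.3558.

y_gold ≈ 3.356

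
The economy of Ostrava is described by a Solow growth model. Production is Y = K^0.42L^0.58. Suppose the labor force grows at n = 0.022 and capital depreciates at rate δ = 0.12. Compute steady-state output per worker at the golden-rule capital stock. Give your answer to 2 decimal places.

y_gold ≈ 2.19

n + δ = 0.022 + 0.12 = 0.142.
At the golden rule the marginal product of capital equals n+δ: 0.42·k^(0.42−1) = 0.142. Solving, k_gold = (0.42/0.142)^(1/0.58) ≈ 6.4864.
Output: y_gold = k_gold^0.42 = 6.4864^0.42 ≈ 2.1930.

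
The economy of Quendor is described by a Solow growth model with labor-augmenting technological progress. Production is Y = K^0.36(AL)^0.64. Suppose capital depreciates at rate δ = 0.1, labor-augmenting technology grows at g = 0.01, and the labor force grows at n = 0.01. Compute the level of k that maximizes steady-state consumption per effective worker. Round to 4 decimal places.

k_gold ≈ 5.5655

Break-even investment rate: n + g + δ = 0.01 + 0.01 + 0.1 = 0.12.
Golden rule sets MPK = n+g+δ: 0.36·k^(0.36−1) = 0.12, so k_gold = (0.36/0.12)^(1/0.64) ≈ 5.5655.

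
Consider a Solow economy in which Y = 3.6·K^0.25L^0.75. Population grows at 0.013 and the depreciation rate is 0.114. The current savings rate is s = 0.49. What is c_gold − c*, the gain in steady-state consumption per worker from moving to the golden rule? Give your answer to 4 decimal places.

Capital per worker breaks even when investment replaces (n + δ)·k; here n + δ = 0.127.
Current steady state (s = 0.49): k* = (0.49·3.6/0.127)^(1/0.75) ≈ 33.3882, y* = 3.6·33.3882^0.25 ≈ 8.6537, c* = (1−0.49)·8.6537 ≈ 4.4134.
Maximizing c = f(k) − (n+δ)·k gives f'(k) = n+δ, i.e. 0.25·3.6·k^(0.25−1) = 0.127, so k_gold = (0.25·3.6/0.127)^(1/0.75) ≈ 13.6119.
y_gold = 3.6·13.6119^0.25 ≈ 6.9148, c_gold = y_gold − 0.127·k_gold ≈ 5.1861.
Gain: Δc = 5.1861 − 4.4134 ≈ 0.7728.

Δc ≈ 0.7728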